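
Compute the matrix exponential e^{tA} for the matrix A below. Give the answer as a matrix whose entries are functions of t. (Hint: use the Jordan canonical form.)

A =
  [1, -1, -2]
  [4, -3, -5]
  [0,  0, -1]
e^{tA} =
  [2*t*exp(-t) + exp(-t), -t*exp(-t), t^2*exp(-t)/2 - 2*t*exp(-t)]
  [4*t*exp(-t), -2*t*exp(-t) + exp(-t), t^2*exp(-t) - 5*t*exp(-t)]
  [0, 0, exp(-t)]

Strategy: write A = P · J · P⁻¹ where J is a Jordan canonical form, so e^{tA} = P · e^{tJ} · P⁻¹, and e^{tJ} can be computed block-by-block.

A has Jordan form
J =
  [-1,  1,  0]
  [ 0, -1,  1]
  [ 0,  0, -1]
(up to reordering of blocks).

Per-block formulas:
  For a 3×3 Jordan block J_3(-1): exp(t · J_3(-1)) = e^(-1t)·(I + t·N + (t^2/2)·N^2), where N is the 3×3 nilpotent shift.

After assembling e^{tJ} and conjugating by P, we get:

e^{tA} =
  [2*t*exp(-t) + exp(-t), -t*exp(-t), t^2*exp(-t)/2 - 2*t*exp(-t)]
  [4*t*exp(-t), -2*t*exp(-t) + exp(-t), t^2*exp(-t) - 5*t*exp(-t)]
  [0, 0, exp(-t)]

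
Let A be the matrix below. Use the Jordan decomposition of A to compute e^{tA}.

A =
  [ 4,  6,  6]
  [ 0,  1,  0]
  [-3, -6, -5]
e^{tA} =
  [2*exp(t) - exp(-2*t), 2*exp(t) - 2*exp(-2*t), 2*exp(t) - 2*exp(-2*t)]
  [0, exp(t), 0]
  [-exp(t) + exp(-2*t), -2*exp(t) + 2*exp(-2*t), -exp(t) + 2*exp(-2*t)]

Strategy: write A = P · J · P⁻¹ where J is a Jordan canonical form, so e^{tA} = P · e^{tJ} · P⁻¹, and e^{tJ} can be computed block-by-block.

A has Jordan form
J =
  [-2, 0, 0]
  [ 0, 1, 0]
  [ 0, 0, 1]
(up to reordering of blocks).

Per-block formulas:
  For a 1×1 block at λ = 1: exp(t · [1]) = [e^(1t)].
  For a 1×1 block at λ = -2: exp(t · [-2]) = [e^(-2t)].

After assembling e^{tJ} and conjugating by P, we get:

e^{tA} =
  [2*exp(t) - exp(-2*t), 2*exp(t) - 2*exp(-2*t), 2*exp(t) - 2*exp(-2*t)]
  [0, exp(t), 0]
  [-exp(t) + exp(-2*t), -2*exp(t) + 2*exp(-2*t), -exp(t) + 2*exp(-2*t)]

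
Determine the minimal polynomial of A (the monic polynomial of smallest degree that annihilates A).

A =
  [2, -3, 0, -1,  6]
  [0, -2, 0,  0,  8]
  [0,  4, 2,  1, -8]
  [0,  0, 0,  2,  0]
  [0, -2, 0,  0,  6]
x^2 - 4*x + 4

The characteristic polynomial is χ_A(x) = (x - 2)^5, so the eigenvalues are known. The minimal polynomial is
  m_A(x) = Π_λ (x − λ)^{k_λ}
where k_λ is the size of the *largest* Jordan block for λ (equivalently, the smallest k with (A − λI)^k v = 0 for every generalised eigenvector v of λ).

  λ = 2: largest Jordan block has size 2, contributing (x − 2)^2

So m_A(x) = (x - 2)^2 = x^2 - 4*x + 4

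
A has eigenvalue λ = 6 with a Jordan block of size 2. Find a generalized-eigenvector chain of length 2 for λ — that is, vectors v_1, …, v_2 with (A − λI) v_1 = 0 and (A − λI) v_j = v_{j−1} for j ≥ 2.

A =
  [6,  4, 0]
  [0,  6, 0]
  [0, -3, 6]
A Jordan chain for λ = 6 of length 2:
v_1 = (4, 0, -3)ᵀ
v_2 = (0, 1, 0)ᵀ

Let N = A − (6)·I. We want v_2 with N^2 v_2 = 0 but N^1 v_2 ≠ 0; then v_{j-1} := N · v_j for j = 2, …, 2.

Pick v_2 = (0, 1, 0)ᵀ.
Then v_1 = N · v_2 = (4, 0, -3)ᵀ.

Sanity check: (A − (6)·I) v_1 = (0, 0, 0)ᵀ = 0. ✓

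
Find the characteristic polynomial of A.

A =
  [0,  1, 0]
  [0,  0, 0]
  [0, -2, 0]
x^3

Expanding det(x·I − A) (e.g. by cofactor expansion or by noting that A is similar to its Jordan form J, which has the same characteristic polynomial as A) gives
  χ_A(x) = x^3
which factors as x^3. The eigenvalues (with algebraic multiplicities) are λ = 0 with multiplicity 3.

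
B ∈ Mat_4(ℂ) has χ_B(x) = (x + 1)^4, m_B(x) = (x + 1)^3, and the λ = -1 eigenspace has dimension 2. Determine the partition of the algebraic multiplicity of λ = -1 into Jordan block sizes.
Block sizes for λ = -1: [3, 1]

Step 1 — from the characteristic polynomial, algebraic multiplicity of λ = -1 is 4. From dim ker(B − (-1)·I) = 2, there are exactly 2 Jordan blocks for λ = -1.
Step 2 — from the minimal polynomial, the factor (x + 1)^3 tells us the largest block for λ = -1 has size 3.
Step 3 — with total size 4, 2 blocks, and largest block 3, the block sizes (in nonincreasing order) are [3, 1].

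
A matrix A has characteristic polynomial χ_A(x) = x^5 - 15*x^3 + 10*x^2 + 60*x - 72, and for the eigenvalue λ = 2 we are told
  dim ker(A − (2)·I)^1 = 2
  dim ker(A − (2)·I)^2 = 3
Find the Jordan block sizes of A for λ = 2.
Block sizes for λ = 2: [2, 1]

From the dimensions of kernels of powers, the number of Jordan blocks of size at least j is d_j − d_{j−1} where d_j = dim ker(N^j) (with d_0 = 0). Computing the differences gives [2, 1].
The number of blocks of size exactly k is (#blocks of size ≥ k) − (#blocks of size ≥ k + 1), so the partition is: 1 block(s) of size 1, 1 block(s) of size 2.
In nonincreasing order the block sizes are [2, 1].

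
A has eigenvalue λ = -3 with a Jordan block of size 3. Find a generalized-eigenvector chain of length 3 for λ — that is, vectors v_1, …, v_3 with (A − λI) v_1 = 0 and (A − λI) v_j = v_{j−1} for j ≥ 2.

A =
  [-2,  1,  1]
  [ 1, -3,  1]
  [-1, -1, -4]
A Jordan chain for λ = -3 of length 3:
v_1 = (1, 0, -1)ᵀ
v_2 = (1, 1, -1)ᵀ
v_3 = (1, 0, 0)ᵀ

Let N = A − (-3)·I. We want v_3 with N^3 v_3 = 0 but N^2 v_3 ≠ 0; then v_{j-1} := N · v_j for j = 3, …, 2.

Pick v_3 = (1, 0, 0)ᵀ.
Then v_2 = N · v_3 = (1, 1, -1)ᵀ.
Then v_1 = N · v_2 = (1, 0, -1)ᵀ.

Sanity check: (A − (-3)·I) v_1 = (0, 0, 0)ᵀ = 0. ✓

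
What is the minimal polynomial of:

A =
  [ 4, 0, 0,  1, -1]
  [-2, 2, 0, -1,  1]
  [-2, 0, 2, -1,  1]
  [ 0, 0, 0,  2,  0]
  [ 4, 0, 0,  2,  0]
x^2 - 4*x + 4

The characteristic polynomial is χ_A(x) = (x - 2)^5, so the eigenvalues are known. The minimal polynomial is
  m_A(x) = Π_λ (x − λ)^{k_λ}
where k_λ is the size of the *largest* Jordan block for λ (equivalently, the smallest k with (A − λI)^k v = 0 for every generalised eigenvector v of λ).

  λ = 2: largest Jordan block has size 2, contributing (x − 2)^2

So m_A(x) = (x - 2)^2 = x^2 - 4*x + 4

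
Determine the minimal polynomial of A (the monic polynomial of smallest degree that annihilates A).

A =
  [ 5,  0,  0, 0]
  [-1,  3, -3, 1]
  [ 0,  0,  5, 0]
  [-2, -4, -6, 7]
x^2 - 10*x + 25

The characteristic polynomial is χ_A(x) = (x - 5)^4, so the eigenvalues are known. The minimal polynomial is
  m_A(x) = Π_λ (x − λ)^{k_λ}
where k_λ is the size of the *largest* Jordan block for λ (equivalently, the smallest k with (A − λI)^k v = 0 for every generalised eigenvector v of λ).

  λ = 5: largest Jordan block has size 2, contributing (x − 5)^2

So m_A(x) = (x - 5)^2 = x^2 - 10*x + 25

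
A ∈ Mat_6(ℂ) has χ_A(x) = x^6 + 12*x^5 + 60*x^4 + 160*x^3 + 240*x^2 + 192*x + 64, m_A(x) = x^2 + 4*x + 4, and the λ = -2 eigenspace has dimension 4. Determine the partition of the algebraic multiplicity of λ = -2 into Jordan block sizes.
Block sizes for λ = -2: [2, 2, 1, 1]

Step 1 — from the characteristic polynomial, algebraic multiplicity of λ = -2 is 6. From dim ker(A − (-2)·I) = 4, there are exactly 4 Jordan blocks for λ = -2.
Step 2 — from the minimal polynomial, the factor (x + 2)^2 tells us the largest block for λ = -2 has size 2.
Step 3 — with total size 6, 4 blocks, and largest block 2, the block sizes (in nonincreasing order) are [2, 2, 1, 1].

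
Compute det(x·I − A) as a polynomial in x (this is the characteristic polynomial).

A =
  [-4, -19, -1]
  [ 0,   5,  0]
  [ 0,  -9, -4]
x^3 + 3*x^2 - 24*x - 80

Expanding det(x·I − A) (e.g. by cofactor expansion or by noting that A is similar to its Jordan form J, which has the same characteristic polynomial as A) gives
  χ_A(x) = x^3 + 3*x^2 - 24*x - 80
which factors as (x - 5)*(x + 4)^2. The eigenvalues (with algebraic multiplicities) are λ = -4 with multiplicity 2, λ = 5 with multiplicity 1.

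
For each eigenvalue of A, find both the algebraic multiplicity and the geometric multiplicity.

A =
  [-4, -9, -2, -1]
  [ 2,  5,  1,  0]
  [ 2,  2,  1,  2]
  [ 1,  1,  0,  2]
λ = 1: alg = 4, geom = 2

Step 1 — factor the characteristic polynomial to read off the algebraic multiplicities:
  χ_A(x) = (x - 1)^4

Step 2 — compute geometric multiplicities via the rank-nullity identity g(λ) = n − rank(A − λI):
  rank(A − (1)·I) = 2, so dim ker(A − (1)·I) = n − 2 = 2

Summary:
  λ = 1: algebraic multiplicity = 4, geometric multiplicity = 2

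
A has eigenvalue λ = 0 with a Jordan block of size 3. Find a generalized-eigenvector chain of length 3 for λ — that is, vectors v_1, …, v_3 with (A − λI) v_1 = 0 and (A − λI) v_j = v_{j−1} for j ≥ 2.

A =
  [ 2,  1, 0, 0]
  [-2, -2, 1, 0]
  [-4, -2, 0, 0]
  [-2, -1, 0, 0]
A Jordan chain for λ = 0 of length 3:
v_1 = (2, -4, -4, -2)ᵀ
v_2 = (2, -2, -4, -2)ᵀ
v_3 = (1, 0, 0, 0)ᵀ

Let N = A − (0)·I. We want v_3 with N^3 v_3 = 0 but N^2 v_3 ≠ 0; then v_{j-1} := N · v_j for j = 3, …, 2.

Pick v_3 = (1, 0, 0, 0)ᵀ.
Then v_2 = N · v_3 = (2, -2, -4, -2)ᵀ.
Then v_1 = N · v_2 = (2, -4, -4, -2)ᵀ.

Sanity check: (A − (0)·I) v_1 = (0, 0, 0, 0)ᵀ = 0. ✓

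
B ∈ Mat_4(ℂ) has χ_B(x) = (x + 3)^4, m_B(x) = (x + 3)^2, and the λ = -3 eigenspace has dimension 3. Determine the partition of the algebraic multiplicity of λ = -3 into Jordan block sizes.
Block sizes for λ = -3: [2, 1, 1]

Step 1 — from the characteristic polynomial, algebraic multiplicity of λ = -3 is 4. From dim ker(B − (-3)·I) = 3, there are exactly 3 Jordan blocks for λ = -3.
Step 2 — from the minimal polynomial, the factor (x + 3)^2 tells us the largest block for λ = -3 has size 2.
Step 3 — with total size 4, 3 blocks, and largest block 2, the block sizes (in nonincreasing order) are [2, 1, 1].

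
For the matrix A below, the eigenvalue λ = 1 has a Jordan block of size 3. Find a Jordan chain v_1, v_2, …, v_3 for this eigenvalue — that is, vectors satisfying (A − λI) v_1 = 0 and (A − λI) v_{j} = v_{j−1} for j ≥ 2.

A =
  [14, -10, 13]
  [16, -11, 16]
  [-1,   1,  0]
A Jordan chain for λ = 1 of length 3:
v_1 = (-4, 0, 4)ᵀ
v_2 = (13, 16, -1)ᵀ
v_3 = (1, 0, 0)ᵀ

Let N = A − (1)·I. We want v_3 with N^3 v_3 = 0 but N^2 v_3 ≠ 0; then v_{j-1} := N · v_j for j = 3, …, 2.

Pick v_3 = (1, 0, 0)ᵀ.
Then v_2 = N · v_3 = (13, 16, -1)ᵀ.
Then v_1 = N · v_2 = (-4, 0, 4)ᵀ.

Sanity check: (A − (1)·I) v_1 = (0, 0, 0)ᵀ = 0. ✓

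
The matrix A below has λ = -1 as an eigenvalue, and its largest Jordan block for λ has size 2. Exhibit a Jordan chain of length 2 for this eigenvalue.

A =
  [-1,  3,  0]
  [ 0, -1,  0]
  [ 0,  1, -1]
A Jordan chain for λ = -1 of length 2:
v_1 = (3, 0, 1)ᵀ
v_2 = (0, 1, 0)ᵀ

Let N = A − (-1)·I. We want v_2 with N^2 v_2 = 0 but N^1 v_2 ≠ 0; then v_{j-1} := N · v_j for j = 2, …, 2.

Pick v_2 = (0, 1, 0)ᵀ.
Then v_1 = N · v_2 = (3, 0, 1)ᵀ.

Sanity check: (A − (-1)·I) v_1 = (0, 0, 0)ᵀ = 0. ✓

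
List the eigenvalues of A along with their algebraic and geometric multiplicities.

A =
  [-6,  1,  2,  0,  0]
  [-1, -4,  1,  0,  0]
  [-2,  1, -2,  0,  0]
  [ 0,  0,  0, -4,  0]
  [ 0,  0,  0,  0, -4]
λ = -4: alg = 5, geom = 3

Step 1 — factor the characteristic polynomial to read off the algebraic multiplicities:
  χ_A(x) = (x + 4)^5

Step 2 — compute geometric multiplicities via the rank-nullity identity g(λ) = n − rank(A − λI):
  rank(A − (-4)·I) = 2, so dim ker(A − (-4)·I) = n − 2 = 3

Summary:
  λ = -4: algebraic multiplicity = 5, geometric multiplicity = 3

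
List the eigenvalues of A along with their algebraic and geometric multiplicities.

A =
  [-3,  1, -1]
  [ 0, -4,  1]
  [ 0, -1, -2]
λ = -3: alg = 3, geom = 2

Step 1 — factor the characteristic polynomial to read off the algebraic multiplicities:
  χ_A(x) = (x + 3)^3

Step 2 — compute geometric multiplicities via the rank-nullity identity g(λ) = n − rank(A − λI):
  rank(A − (-3)·I) = 1, so dim ker(A − (-3)·I) = n − 1 = 2

Summary:
  λ = -3: algebraic multiplicity = 3, geometric multiplicity = 2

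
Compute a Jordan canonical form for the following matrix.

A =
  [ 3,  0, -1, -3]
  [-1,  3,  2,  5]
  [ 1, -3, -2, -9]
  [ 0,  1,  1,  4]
J_2(2) ⊕ J_2(2)

The characteristic polynomial is
  det(x·I − A) = x^4 - 8*x^3 + 24*x^2 - 32*x + 16 = (x - 2)^4

Eigenvalues and multiplicities (the geometric multiplicity of λ is n − rank(A − λI), which equals the number of Jordan blocks for λ):
  λ = 2: algebraic multiplicity = 4, geometric multiplicity = 2

Determining the block sizes for each eigenvalue:
  λ = 2: with am = 4 and gm = 2, the partition is not yet determined (e.g. several partitions of 4 into 2 parts exist). Let N = A − (2)·I. Computing rank(N^1) = 2, rank(N^2) = 0; the number of blocks of size ≥ j is rank(N^{j−1}) − rank(N^j), giving [2, 2]. So we have 2 block(s) of size 2 → block sizes [2, 2]

Assembling the blocks gives a Jordan form
J =
  [2, 1, 0, 0]
  [0, 2, 0, 0]
  [0, 0, 2, 1]
  [0, 0, 0, 2]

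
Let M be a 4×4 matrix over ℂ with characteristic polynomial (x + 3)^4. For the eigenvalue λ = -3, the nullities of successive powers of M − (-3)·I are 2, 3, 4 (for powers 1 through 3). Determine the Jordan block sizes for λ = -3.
Block sizes for λ = -3: [3, 1]

From the dimensions of kernels of powers, the number of Jordan blocks of size at least j is d_j − d_{j−1} where d_j = dim ker(N^j) (with d_0 = 0). Computing the differences gives [2, 1, 1].
The number of blocks of size exactly k is (#blocks of size ≥ k) − (#blocks of size ≥ k + 1), so the partition is: 1 block(s) of size 1, 1 block(s) of size 3.
In nonincreasing order the block sizes are [3, 1].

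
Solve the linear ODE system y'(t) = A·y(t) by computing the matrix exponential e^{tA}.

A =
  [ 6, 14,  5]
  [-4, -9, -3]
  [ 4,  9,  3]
e^{tA} =
  [6*t + 1, 3*t^2/2 + 14*t, 3*t^2/2 + 5*t]
  [-4*t, -t^2 - 9*t + 1, -t^2 - 3*t]
  [4*t, t^2 + 9*t, t^2 + 3*t + 1]

Strategy: write A = P · J · P⁻¹ where J is a Jordan canonical form, so e^{tA} = P · e^{tJ} · P⁻¹, and e^{tJ} can be computed block-by-block.

A has Jordan form
J =
  [0, 1, 0]
  [0, 0, 1]
  [0, 0, 0]
(up to reordering of blocks).

Per-block formulas:
  For a 3×3 Jordan block J_3(0): exp(t · J_3(0)) = e^(0t)·(I + t·N + (t^2/2)·N^2), where N is the 3×3 nilpotent shift.

After assembling e^{tJ} and conjugating by P, we get:

e^{tA} =
  [6*t + 1, 3*t^2/2 + 14*t, 3*t^2/2 + 5*t]
  [-4*t, -t^2 - 9*t + 1, -t^2 - 3*t]
  [4*t, t^2 + 9*t, t^2 + 3*t + 1]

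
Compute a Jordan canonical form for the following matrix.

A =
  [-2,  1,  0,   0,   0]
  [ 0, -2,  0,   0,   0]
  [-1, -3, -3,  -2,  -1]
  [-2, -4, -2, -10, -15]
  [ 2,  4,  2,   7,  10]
J_2(-2) ⊕ J_3(-1)

The characteristic polynomial is
  det(x·I − A) = x^5 + 7*x^4 + 19*x^3 + 25*x^2 + 16*x + 4 = (x + 1)^3*(x + 2)^2

Eigenvalues and multiplicities (the geometric multiplicity of λ is n − rank(A − λI), which equals the number of Jordan blocks for λ):
  λ = -2: algebraic multiplicity = 2, geometric multiplicity = 1
  λ = -1: algebraic multiplicity = 3, geometric multiplicity = 1

Determining the block sizes for each eigenvalue:
  λ = -2: one block (gm = 1), so the single block has size am = 2 → block sizes [2]
  λ = -1: one block (gm = 1), so the single block has size am = 3 → block sizes [3]

Assembling the blocks gives a Jordan form
J =
  [-2,  1,  0,  0,  0]
  [ 0, -2,  0,  0,  0]
  [ 0,  0, -1,  1,  0]
  [ 0,  0,  0, -1,  1]
  [ 0,  0,  0,  0, -1]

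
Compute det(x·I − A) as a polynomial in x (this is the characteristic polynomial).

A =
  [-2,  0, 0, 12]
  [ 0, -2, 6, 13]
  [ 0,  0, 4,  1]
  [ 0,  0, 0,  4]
x^4 - 4*x^3 - 12*x^2 + 32*x + 64

Expanding det(x·I − A) (e.g. by cofactor expansion or by noting that A is similar to its Jordan form J, which has the same characteristic polynomial as A) gives
  χ_A(x) = x^4 - 4*x^3 - 12*x^2 + 32*x + 64
which factors as (x - 4)^2*(x + 2)^2. The eigenvalues (with algebraic multiplicities) are λ = -2 with multiplicity 2, λ = 4 with multiplicity 2.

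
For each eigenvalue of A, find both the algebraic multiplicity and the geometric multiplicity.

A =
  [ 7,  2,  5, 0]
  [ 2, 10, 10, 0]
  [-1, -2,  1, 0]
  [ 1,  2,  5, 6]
λ = 6: alg = 4, geom = 3

Step 1 — factor the characteristic polynomial to read off the algebraic multiplicities:
  χ_A(x) = (x - 6)^4

Step 2 — compute geometric multiplicities via the rank-nullity identity g(λ) = n − rank(A − λI):
  rank(A − (6)·I) = 1, so dim ker(A − (6)·I) = n − 1 = 3

Summary:
  λ = 6: algebraic multiplicity = 4, geometric multiplicity = 3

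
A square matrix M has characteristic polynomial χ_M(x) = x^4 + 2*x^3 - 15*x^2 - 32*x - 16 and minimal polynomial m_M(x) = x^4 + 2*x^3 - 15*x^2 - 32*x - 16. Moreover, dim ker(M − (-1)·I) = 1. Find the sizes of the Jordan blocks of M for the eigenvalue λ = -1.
Block sizes for λ = -1: [2]

Step 1 — from the characteristic polynomial, algebraic multiplicity of λ = -1 is 2. From dim ker(M − (-1)·I) = 1, there are exactly 1 Jordan blocks for λ = -1.
Step 2 — from the minimal polynomial, the factor (x + 1)^2 tells us the largest block for λ = -1 has size 2.
Step 3 — with total size 2, 1 blocks, and largest block 2, the block sizes (in nonincreasing order) are [2].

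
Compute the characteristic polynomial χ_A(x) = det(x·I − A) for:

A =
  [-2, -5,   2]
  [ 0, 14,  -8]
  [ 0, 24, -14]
x^3 + 2*x^2 - 4*x - 8

Expanding det(x·I − A) (e.g. by cofactor expansion or by noting that A is similar to its Jordan form J, which has the same characteristic polynomial as A) gives
  χ_A(x) = x^3 + 2*x^2 - 4*x - 8
which factors as (x - 2)*(x + 2)^2. The eigenvalues (with algebraic multiplicities) are λ = -2 with multiplicity 2, λ = 2 with multiplicity 1.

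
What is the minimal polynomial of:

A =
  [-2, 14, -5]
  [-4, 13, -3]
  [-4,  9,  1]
x^3 - 12*x^2 + 48*x - 64

The characteristic polynomial is χ_A(x) = (x - 4)^3, so the eigenvalues are known. The minimal polynomial is
  m_A(x) = Π_λ (x − λ)^{k_λ}
where k_λ is the size of the *largest* Jordan block for λ (equivalently, the smallest k with (A − λI)^k v = 0 for every generalised eigenvector v of λ).

  λ = 4: largest Jordan block has size 3, contributing (x − 4)^3

So m_A(x) = (x - 4)^3 = x^3 - 12*x^2 + 48*x - 64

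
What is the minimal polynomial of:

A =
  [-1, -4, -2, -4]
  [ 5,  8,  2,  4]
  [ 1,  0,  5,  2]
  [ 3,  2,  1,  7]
x^4 - 19*x^3 + 135*x^2 - 425*x + 500

The characteristic polynomial is χ_A(x) = (x - 5)^3*(x - 4), so the eigenvalues are known. The minimal polynomial is
  m_A(x) = Π_λ (x − λ)^{k_λ}
where k_λ is the size of the *largest* Jordan block for λ (equivalently, the smallest k with (A − λI)^k v = 0 for every generalised eigenvector v of λ).

  λ = 4: largest Jordan block has size 1, contributing (x − 4)
  λ = 5: largest Jordan block has size 3, contributing (x − 5)^3

So m_A(x) = (x - 5)^3*(x - 4) = x^4 - 19*x^3 + 135*x^2 - 425*x + 500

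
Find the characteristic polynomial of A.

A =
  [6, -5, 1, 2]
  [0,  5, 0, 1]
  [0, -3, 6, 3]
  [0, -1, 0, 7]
x^4 - 24*x^3 + 216*x^2 - 864*x + 1296

Expanding det(x·I − A) (e.g. by cofactor expansion or by noting that A is similar to its Jordan form J, which has the same characteristic polynomial as A) gives
  χ_A(x) = x^4 - 24*x^3 + 216*x^2 - 864*x + 1296
which factors as (x - 6)^4. The eigenvalues (with algebraic multiplicities) are λ = 6 with multiplicity 4.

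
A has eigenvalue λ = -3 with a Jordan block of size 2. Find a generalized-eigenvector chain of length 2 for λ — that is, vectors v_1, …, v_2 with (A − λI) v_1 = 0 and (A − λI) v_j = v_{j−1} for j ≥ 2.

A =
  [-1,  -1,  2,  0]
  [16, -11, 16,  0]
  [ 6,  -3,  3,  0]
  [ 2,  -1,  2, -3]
A Jordan chain for λ = -3 of length 2:
v_1 = (2, 16, 6, 2)ᵀ
v_2 = (1, 0, 0, 0)ᵀ

Let N = A − (-3)·I. We want v_2 with N^2 v_2 = 0 but N^1 v_2 ≠ 0; then v_{j-1} := N · v_j for j = 2, …, 2.

Pick v_2 = (1, 0, 0, 0)ᵀ.
Then v_1 = N · v_2 = (2, 16, 6, 2)ᵀ.

Sanity check: (A − (-3)·I) v_1 = (0, 0, 0, 0)ᵀ = 0. ✓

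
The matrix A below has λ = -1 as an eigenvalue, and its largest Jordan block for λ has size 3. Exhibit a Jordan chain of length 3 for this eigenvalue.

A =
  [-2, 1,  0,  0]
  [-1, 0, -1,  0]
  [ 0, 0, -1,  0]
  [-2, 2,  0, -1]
A Jordan chain for λ = -1 of length 3:
v_1 = (-1, -1, 0, -2)ᵀ
v_2 = (0, -1, 0, 0)ᵀ
v_3 = (0, 0, 1, 0)ᵀ

Let N = A − (-1)·I. We want v_3 with N^3 v_3 = 0 but N^2 v_3 ≠ 0; then v_{j-1} := N · v_j for j = 3, …, 2.

Pick v_3 = (0, 0, 1, 0)ᵀ.
Then v_2 = N · v_3 = (0, -1, 0, 0)ᵀ.
Then v_1 = N · v_2 = (-1, -1, 0, -2)ᵀ.

Sanity check: (A − (-1)·I) v_1 = (0, 0, 0, 0)ᵀ = 0. ✓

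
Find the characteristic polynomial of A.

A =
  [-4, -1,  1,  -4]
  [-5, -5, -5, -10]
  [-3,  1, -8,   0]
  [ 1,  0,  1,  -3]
x^4 + 20*x^3 + 150*x^2 + 500*x + 625

Expanding det(x·I − A) (e.g. by cofactor expansion or by noting that A is similar to its Jordan form J, which has the same characteristic polynomial as A) gives
  χ_A(x) = x^4 + 20*x^3 + 150*x^2 + 500*x + 625
which factors as (x + 5)^4. The eigenvalues (with algebraic multiplicities) are λ = -5 with multiplicity 4.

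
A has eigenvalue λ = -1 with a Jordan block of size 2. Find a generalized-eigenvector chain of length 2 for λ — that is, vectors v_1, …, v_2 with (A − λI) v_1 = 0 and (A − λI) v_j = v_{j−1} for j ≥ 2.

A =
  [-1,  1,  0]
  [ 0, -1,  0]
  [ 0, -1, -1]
A Jordan chain for λ = -1 of length 2:
v_1 = (1, 0, -1)ᵀ
v_2 = (0, 1, 0)ᵀ

Let N = A − (-1)·I. We want v_2 with N^2 v_2 = 0 but N^1 v_2 ≠ 0; then v_{j-1} := N · v_j for j = 2, …, 2.

Pick v_2 = (0, 1, 0)ᵀ.
Then v_1 = N · v_2 = (1, 0, -1)ᵀ.

Sanity check: (A − (-1)·I) v_1 = (0, 0, 0)ᵀ = 0. ✓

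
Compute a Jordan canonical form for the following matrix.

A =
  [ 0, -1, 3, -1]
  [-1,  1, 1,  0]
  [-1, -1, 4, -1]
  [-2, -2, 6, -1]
J_3(1) ⊕ J_1(1)

The characteristic polynomial is
  det(x·I − A) = x^4 - 4*x^3 + 6*x^2 - 4*x + 1 = (x - 1)^4

Eigenvalues and multiplicities (the geometric multiplicity of λ is n − rank(A − λI), which equals the number of Jordan blocks for λ):
  λ = 1: algebraic multiplicity = 4, geometric multiplicity = 2

Determining the block sizes for each eigenvalue:
  λ = 1: with am = 4 and gm = 2, the partition is not yet determined (e.g. several partitions of 4 into 2 parts exist). Let N = A − (1)·I. Computing rank(N^1) = 2, rank(N^2) = 1, rank(N^3) = 0; the number of blocks of size ≥ j is rank(N^{j−1}) − rank(N^j), giving [2, 1, 1]. So we have 1 block(s) of size 3, 1 block(s) of size 1 → block sizes [3, 1]

Assembling the blocks gives a Jordan form
J =
  [1, 1, 0, 0]
  [0, 1, 1, 0]
  [0, 0, 1, 0]
  [0, 0, 0, 1]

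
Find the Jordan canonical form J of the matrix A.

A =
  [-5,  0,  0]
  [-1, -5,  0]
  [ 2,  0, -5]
J_2(-5) ⊕ J_1(-5)

The characteristic polynomial is
  det(x·I − A) = x^3 + 15*x^2 + 75*x + 125 = (x + 5)^3

Eigenvalues and multiplicities (the geometric multiplicity of λ is n − rank(A − λI), which equals the number of Jordan blocks for λ):
  λ = -5: algebraic multiplicity = 3, geometric multiplicity = 2

Determining the block sizes for each eigenvalue:
  λ = -5: 2 blocks summing to 3 forces exactly one block of size 2 and the rest size 1 → block sizes [2, 1]

Assembling the blocks gives a Jordan form
J =
  [-5,  1,  0]
  [ 0, -5,  0]
  [ 0,  0, -5]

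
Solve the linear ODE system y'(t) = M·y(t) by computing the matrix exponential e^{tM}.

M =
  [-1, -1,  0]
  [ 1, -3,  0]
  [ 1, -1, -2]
e^{tM} =
  [t*exp(-2*t) + exp(-2*t), -t*exp(-2*t), 0]
  [t*exp(-2*t), -t*exp(-2*t) + exp(-2*t), 0]
  [t*exp(-2*t), -t*exp(-2*t), exp(-2*t)]

Strategy: write M = P · J · P⁻¹ where J is a Jordan canonical form, so e^{tM} = P · e^{tJ} · P⁻¹, and e^{tJ} can be computed block-by-block.

M has Jordan form
J =
  [-2,  1,  0]
  [ 0, -2,  0]
  [ 0,  0, -2]
(up to reordering of blocks).

Per-block formulas:
  For a 2×2 Jordan block J_2(-2): exp(t · J_2(-2)) = e^(-2t)·(I + t·N), where N is the 2×2 nilpotent shift.
  For a 1×1 block at λ = -2: exp(t · [-2]) = [e^(-2t)].

After assembling e^{tJ} and conjugating by P, we get:

e^{tM} =
  [t*exp(-2*t) + exp(-2*t), -t*exp(-2*t), 0]
  [t*exp(-2*t), -t*exp(-2*t) + exp(-2*t), 0]
  [t*exp(-2*t), -t*exp(-2*t), exp(-2*t)]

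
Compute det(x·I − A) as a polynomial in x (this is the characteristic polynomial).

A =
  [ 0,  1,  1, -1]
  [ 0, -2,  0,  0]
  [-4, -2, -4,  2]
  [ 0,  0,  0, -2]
x^4 + 8*x^3 + 24*x^2 + 32*x + 16

Expanding det(x·I − A) (e.g. by cofactor expansion or by noting that A is similar to its Jordan form J, which has the same characteristic polynomial as A) gives
  χ_A(x) = x^4 + 8*x^3 + 24*x^2 + 32*x + 16
which factors as (x + 2)^4. The eigenvalues (with algebraic multiplicities) are λ = -2 with multiplicity 4.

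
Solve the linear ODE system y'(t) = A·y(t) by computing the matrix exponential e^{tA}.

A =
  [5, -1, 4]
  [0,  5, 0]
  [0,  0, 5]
e^{tA} =
  [exp(5*t), -t*exp(5*t), 4*t*exp(5*t)]
  [0, exp(5*t), 0]
  [0, 0, exp(5*t)]

Strategy: write A = P · J · P⁻¹ where J is a Jordan canonical form, so e^{tA} = P · e^{tJ} · P⁻¹, and e^{tJ} can be computed block-by-block.

A has Jordan form
J =
  [5, 1, 0]
  [0, 5, 0]
  [0, 0, 5]
(up to reordering of blocks).

Per-block formulas:
  For a 2×2 Jordan block J_2(5): exp(t · J_2(5)) = e^(5t)·(I + t·N), where N is the 2×2 nilpotent shift.
  For a 1×1 block at λ = 5: exp(t · [5]) = [e^(5t)].

After assembling e^{tJ} and conjugating by P, we get:

e^{tA} =
  [exp(5*t), -t*exp(5*t), 4*t*exp(5*t)]
  [0, exp(5*t), 0]
  [0, 0, exp(5*t)]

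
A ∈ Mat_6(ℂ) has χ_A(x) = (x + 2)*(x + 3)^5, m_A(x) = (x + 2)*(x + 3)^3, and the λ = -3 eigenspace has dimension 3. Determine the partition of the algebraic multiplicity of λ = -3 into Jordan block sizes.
Block sizes for λ = -3: [3, 1, 1]

Step 1 — from the characteristic polynomial, algebraic multiplicity of λ = -3 is 5. From dim ker(A − (-3)·I) = 3, there are exactly 3 Jordan blocks for λ = -3.
Step 2 — from the minimal polynomial, the factor (x + 3)^3 tells us the largest block for λ = -3 has size 3.
Step 3 — with total size 5, 3 blocks, and largest block 3, the block sizes (in nonincreasing order) are [3, 1, 1].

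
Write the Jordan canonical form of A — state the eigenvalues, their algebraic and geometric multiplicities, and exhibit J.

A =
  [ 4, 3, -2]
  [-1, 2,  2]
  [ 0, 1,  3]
J_3(3)

The characteristic polynomial is
  det(x·I − A) = x^3 - 9*x^2 + 27*x - 27 = (x - 3)^3

Eigenvalues and multiplicities (the geometric multiplicity of λ is n − rank(A − λI), which equals the number of Jordan blocks for λ):
  λ = 3: algebraic multiplicity = 3, geometric multiplicity = 1

Determining the block sizes for each eigenvalue:
  λ = 3: one block (gm = 1), so the single block has size am = 3 → block sizes [3]

Assembling the blocks gives a Jordan form
J =
  [3, 1, 0]
  [0, 3, 1]
  [0, 0, 3]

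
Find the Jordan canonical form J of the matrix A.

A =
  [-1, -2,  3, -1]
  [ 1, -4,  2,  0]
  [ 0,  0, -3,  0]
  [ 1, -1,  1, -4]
J_3(-3) ⊕ J_1(-3)

The characteristic polynomial is
  det(x·I − A) = x^4 + 12*x^3 + 54*x^2 + 108*x + 81 = (x + 3)^4

Eigenvalues and multiplicities (the geometric multiplicity of λ is n − rank(A − λI), which equals the number of Jordan blocks for λ):
  λ = -3: algebraic multiplicity = 4, geometric multiplicity = 2

Determining the block sizes for each eigenvalue:
  λ = -3: with am = 4 and gm = 2, the partition is not yet determined (e.g. several partitions of 4 into 2 parts exist). Let N = A − (-3)·I. Computing rank(N^1) = 2, rank(N^2) = 1, rank(N^3) = 0; the number of blocks of size ≥ j is rank(N^{j−1}) − rank(N^j), giving [2, 1, 1]. So we have 1 block(s) of size 3, 1 block(s) of size 1 → block sizes [3, 1]

Assembling the blocks gives a Jordan form
J =
  [-3,  1,  0,  0]
  [ 0, -3,  1,  0]
  [ 0,  0, -3,  0]
  [ 0,  0,  0, -3]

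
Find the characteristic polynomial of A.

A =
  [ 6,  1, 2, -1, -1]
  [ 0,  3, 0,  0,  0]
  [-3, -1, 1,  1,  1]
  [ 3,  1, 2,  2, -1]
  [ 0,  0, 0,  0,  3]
x^5 - 15*x^4 + 90*x^3 - 270*x^2 + 405*x - 243

Expanding det(x·I − A) (e.g. by cofactor expansion or by noting that A is similar to its Jordan form J, which has the same characteristic polynomial as A) gives
  χ_A(x) = x^5 - 15*x^4 + 90*x^3 - 270*x^2 + 405*x - 243
which factors as (x - 3)^5. The eigenvalues (with algebraic multiplicities) are λ = 3 with multiplicity 5.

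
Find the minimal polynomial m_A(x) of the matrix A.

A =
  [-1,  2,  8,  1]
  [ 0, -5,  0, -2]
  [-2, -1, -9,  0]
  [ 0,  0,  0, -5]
x^2 + 10*x + 25

The characteristic polynomial is χ_A(x) = (x + 5)^4, so the eigenvalues are known. The minimal polynomial is
  m_A(x) = Π_λ (x − λ)^{k_λ}
where k_λ is the size of the *largest* Jordan block for λ (equivalently, the smallest k with (A − λI)^k v = 0 for every generalised eigenvector v of λ).

  λ = -5: largest Jordan block has size 2, contributing (x + 5)^2

So m_A(x) = (x + 5)^2 = x^2 + 10*x + 25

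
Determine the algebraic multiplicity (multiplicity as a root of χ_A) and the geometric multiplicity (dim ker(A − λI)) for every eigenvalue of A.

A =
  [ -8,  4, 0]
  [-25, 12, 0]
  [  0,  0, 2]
λ = 2: alg = 3, geom = 2

Step 1 — factor the characteristic polynomial to read off the algebraic multiplicities:
  χ_A(x) = (x - 2)^3

Step 2 — compute geometric multiplicities via the rank-nullity identity g(λ) = n − rank(A − λI):
  rank(A − (2)·I) = 1, so dim ker(A − (2)·I) = n − 1 = 2

Summary:
  λ = 2: algebraic multiplicity = 3, geometric multiplicity = 2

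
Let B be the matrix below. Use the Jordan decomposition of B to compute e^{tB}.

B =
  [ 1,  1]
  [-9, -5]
e^{tB} =
  [3*t*exp(-2*t) + exp(-2*t), t*exp(-2*t)]
  [-9*t*exp(-2*t), -3*t*exp(-2*t) + exp(-2*t)]

Strategy: write B = P · J · P⁻¹ where J is a Jordan canonical form, so e^{tB} = P · e^{tJ} · P⁻¹, and e^{tJ} can be computed block-by-block.

B has Jordan form
J =
  [-2,  1]
  [ 0, -2]
(up to reordering of blocks).

Per-block formulas:
  For a 2×2 Jordan block J_2(-2): exp(t · J_2(-2)) = e^(-2t)·(I + t·N), where N is the 2×2 nilpotent shift.

After assembling e^{tJ} and conjugating by P, we get:

e^{tB} =
  [3*t*exp(-2*t) + exp(-2*t), t*exp(-2*t)]
  [-9*t*exp(-2*t), -3*t*exp(-2*t) + exp(-2*t)]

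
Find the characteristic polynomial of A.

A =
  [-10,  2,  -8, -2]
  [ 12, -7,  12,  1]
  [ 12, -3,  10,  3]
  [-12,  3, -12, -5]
x^4 + 12*x^3 + 52*x^2 + 96*x + 64

Expanding det(x·I − A) (e.g. by cofactor expansion or by noting that A is similar to its Jordan form J, which has the same characteristic polynomial as A) gives
  χ_A(x) = x^4 + 12*x^3 + 52*x^2 + 96*x + 64
which factors as (x + 2)^2*(x + 4)^2. The eigenvalues (with algebraic multiplicities) are λ = -4 with multiplicity 2, λ = -2 with multiplicity 2.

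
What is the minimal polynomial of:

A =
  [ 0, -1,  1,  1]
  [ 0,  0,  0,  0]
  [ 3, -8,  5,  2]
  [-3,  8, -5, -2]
x^3 - 3*x^2

The characteristic polynomial is χ_A(x) = x^3*(x - 3), so the eigenvalues are known. The minimal polynomial is
  m_A(x) = Π_λ (x − λ)^{k_λ}
where k_λ is the size of the *largest* Jordan block for λ (equivalently, the smallest k with (A − λI)^k v = 0 for every generalised eigenvector v of λ).

  λ = 0: largest Jordan block has size 2, contributing (x − 0)^2
  λ = 3: largest Jordan block has size 1, contributing (x − 3)

So m_A(x) = x^2*(x - 3) = x^3 - 3*x^2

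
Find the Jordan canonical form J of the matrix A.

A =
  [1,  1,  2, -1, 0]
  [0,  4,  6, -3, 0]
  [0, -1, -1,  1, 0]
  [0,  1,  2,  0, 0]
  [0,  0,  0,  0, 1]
J_2(1) ⊕ J_1(1) ⊕ J_1(1) ⊕ J_1(1)

The characteristic polynomial is
  det(x·I − A) = x^5 - 5*x^4 + 10*x^3 - 10*x^2 + 5*x - 1 = (x - 1)^5

Eigenvalues and multiplicities (the geometric multiplicity of λ is n − rank(A − λI), which equals the number of Jordan blocks for λ):
  λ = 1: algebraic multiplicity = 5, geometric multiplicity = 4

Determining the block sizes for each eigenvalue:
  λ = 1: 4 blocks summing to 5 forces exactly one block of size 2 and the rest size 1 → block sizes [2, 1, 1, 1]

Assembling the blocks gives a Jordan form
J =
  [1, 1, 0, 0, 0]
  [0, 1, 0, 0, 0]
  [0, 0, 1, 0, 0]
  [0, 0, 0, 1, 0]
  [0, 0, 0, 0, 1]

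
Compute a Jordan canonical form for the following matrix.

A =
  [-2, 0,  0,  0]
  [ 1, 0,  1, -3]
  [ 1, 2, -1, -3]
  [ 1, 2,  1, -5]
J_2(-2) ⊕ J_1(-2) ⊕ J_1(-2)

The characteristic polynomial is
  det(x·I − A) = x^4 + 8*x^3 + 24*x^2 + 32*x + 16 = (x + 2)^4

Eigenvalues and multiplicities (the geometric multiplicity of λ is n − rank(A − λI), which equals the number of Jordan blocks for λ):
  λ = -2: algebraic multiplicity = 4, geometric multiplicity = 3

Determining the block sizes for each eigenvalue:
  λ = -2: 3 blocks summing to 4 forces exactly one block of size 2 and the rest size 1 → block sizes [2, 1, 1]

Assembling the blocks gives a Jordan form
J =
  [-2,  1,  0,  0]
  [ 0, -2,  0,  0]
  [ 0,  0, -2,  0]
  [ 0,  0,  0, -2]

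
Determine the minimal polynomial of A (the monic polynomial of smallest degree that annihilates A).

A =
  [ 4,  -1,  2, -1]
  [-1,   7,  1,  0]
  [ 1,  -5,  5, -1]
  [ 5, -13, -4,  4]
x^3 - 15*x^2 + 75*x - 125

The characteristic polynomial is χ_A(x) = (x - 5)^4, so the eigenvalues are known. The minimal polynomial is
  m_A(x) = Π_λ (x − λ)^{k_λ}
where k_λ is the size of the *largest* Jordan block for λ (equivalently, the smallest k with (A − λI)^k v = 0 for every generalised eigenvector v of λ).

  λ = 5: largest Jordan block has size 3, contributing (x − 5)^3

So m_A(x) = (x - 5)^3 = x^3 - 15*x^2 + 75*x - 125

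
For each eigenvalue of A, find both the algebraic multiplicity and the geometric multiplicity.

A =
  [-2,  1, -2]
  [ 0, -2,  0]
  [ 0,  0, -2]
λ = -2: alg = 3, geom = 2

Step 1 — factor the characteristic polynomial to read off the algebraic multiplicities:
  χ_A(x) = (x + 2)^3

Step 2 — compute geometric multiplicities via the rank-nullity identity g(λ) = n − rank(A − λI):
  rank(A − (-2)·I) = 1, so dim ker(A − (-2)·I) = n − 1 = 2

Summary:
  λ = -2: algebraic multiplicity = 3, geometric multiplicity = 2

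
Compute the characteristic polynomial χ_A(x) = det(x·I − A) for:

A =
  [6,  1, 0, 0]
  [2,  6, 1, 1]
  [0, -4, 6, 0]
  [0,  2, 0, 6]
x^4 - 24*x^3 + 216*x^2 - 864*x + 1296

Expanding det(x·I − A) (e.g. by cofactor expansion or by noting that A is similar to its Jordan form J, which has the same characteristic polynomial as A) gives
  χ_A(x) = x^4 - 24*x^3 + 216*x^2 - 864*x + 1296
which factors as (x - 6)^4. The eigenvalues (with algebraic multiplicities) are λ = 6 with multiplicity 4.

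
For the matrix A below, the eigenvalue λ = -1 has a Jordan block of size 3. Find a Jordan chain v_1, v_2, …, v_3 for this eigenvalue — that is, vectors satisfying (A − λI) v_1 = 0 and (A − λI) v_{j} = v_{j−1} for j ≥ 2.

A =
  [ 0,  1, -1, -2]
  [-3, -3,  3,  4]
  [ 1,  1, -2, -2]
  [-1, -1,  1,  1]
A Jordan chain for λ = -1 of length 3:
v_1 = (-1, 2, -1, 1)ᵀ
v_2 = (1, -3, 1, -1)ᵀ
v_3 = (1, 0, 0, 0)ᵀ

Let N = A − (-1)·I. We want v_3 with N^3 v_3 = 0 but N^2 v_3 ≠ 0; then v_{j-1} := N · v_j for j = 3, …, 2.

Pick v_3 = (1, 0, 0, 0)ᵀ.
Then v_2 = N · v_3 = (1, -3, 1, -1)ᵀ.
Then v_1 = N · v_2 = (-1, 2, -1, 1)ᵀ.

Sanity check: (A − (-1)·I) v_1 = (0, 0, 0, 0)ᵀ = 0. ✓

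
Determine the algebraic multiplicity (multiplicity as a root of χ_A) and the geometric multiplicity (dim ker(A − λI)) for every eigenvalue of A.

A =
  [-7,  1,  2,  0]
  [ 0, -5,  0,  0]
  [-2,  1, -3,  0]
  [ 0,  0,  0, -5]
λ = -5: alg = 4, geom = 3

Step 1 — factor the characteristic polynomial to read off the algebraic multiplicities:
  χ_A(x) = (x + 5)^4

Step 2 — compute geometric multiplicities via the rank-nullity identity g(λ) = n − rank(A − λI):
  rank(A − (-5)·I) = 1, so dim ker(A − (-5)·I) = n − 1 = 3

Summary:
  λ = -5: algebraic multiplicity = 4, geometric multiplicity = 3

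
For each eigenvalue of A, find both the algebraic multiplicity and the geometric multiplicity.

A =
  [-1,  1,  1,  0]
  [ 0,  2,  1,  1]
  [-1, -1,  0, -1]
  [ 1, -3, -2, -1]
λ = 0: alg = 4, geom = 2

Step 1 — factor the characteristic polynomial to read off the algebraic multiplicities:
  χ_A(x) = x^4

Step 2 — compute geometric multiplicities via the rank-nullity identity g(λ) = n − rank(A − λI):
  rank(A − (0)·I) = 2, so dim ker(A − (0)·I) = n − 2 = 2

Summary:
  λ = 0: algebraic multiplicity = 4, geometric multiplicity = 2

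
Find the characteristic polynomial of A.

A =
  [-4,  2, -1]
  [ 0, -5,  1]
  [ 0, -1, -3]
x^3 + 12*x^2 + 48*x + 64

Expanding det(x·I − A) (e.g. by cofactor expansion or by noting that A is similar to its Jordan form J, which has the same characteristic polynomial as A) gives
  χ_A(x) = x^3 + 12*x^2 + 48*x + 64
which factors as (x + 4)^3. The eigenvalues (with algebraic multiplicities) are λ = -4 with multiplicity 3.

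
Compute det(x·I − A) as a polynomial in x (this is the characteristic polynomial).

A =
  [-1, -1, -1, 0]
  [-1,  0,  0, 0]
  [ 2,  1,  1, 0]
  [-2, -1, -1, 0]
x^4

Expanding det(x·I − A) (e.g. by cofactor expansion or by noting that A is similar to its Jordan form J, which has the same characteristic polynomial as A) gives
  χ_A(x) = x^4
which factors as x^4. The eigenvalues (with algebraic multiplicities) are λ = 0 with multiplicity 4.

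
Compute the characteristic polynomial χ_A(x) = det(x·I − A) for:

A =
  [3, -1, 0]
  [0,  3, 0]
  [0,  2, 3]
x^3 - 9*x^2 + 27*x - 27

Expanding det(x·I − A) (e.g. by cofactor expansion or by noting that A is similar to its Jordan form J, which has the same characteristic polynomial as A) gives
  χ_A(x) = x^3 - 9*x^2 + 27*x - 27
which factors as (x - 3)^3. The eigenvalues (with algebraic multiplicities) are λ = 3 with multiplicity 3.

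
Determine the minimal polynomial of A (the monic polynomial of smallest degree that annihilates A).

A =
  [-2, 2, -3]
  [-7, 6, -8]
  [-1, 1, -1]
x^3 - 3*x^2 + 3*x - 1

The characteristic polynomial is χ_A(x) = (x - 1)^3, so the eigenvalues are known. The minimal polynomial is
  m_A(x) = Π_λ (x − λ)^{k_λ}
where k_λ is the size of the *largest* Jordan block for λ (equivalently, the smallest k with (A − λI)^k v = 0 for every generalised eigenvector v of λ).

  λ = 1: largest Jordan block has size 3, contributing (x − 1)^3

So m_A(x) = (x - 1)^3 = x^3 - 3*x^2 + 3*x - 1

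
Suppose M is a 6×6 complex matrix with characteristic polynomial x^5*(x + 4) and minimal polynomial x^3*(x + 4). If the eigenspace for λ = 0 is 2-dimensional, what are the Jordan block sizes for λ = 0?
Block sizes for λ = 0: [3, 2]

Step 1 — from the characteristic polynomial, algebraic multiplicity of λ = 0 is 5. From dim ker(M − (0)·I) = 2, there are exactly 2 Jordan blocks for λ = 0.
Step 2 — from the minimal polynomial, the factor (x − 0)^3 tells us the largest block for λ = 0 has size 3.
Step 3 — with total size 5, 2 blocks, and largest block 3, the block sizes (in nonincreasing order) are [3, 2].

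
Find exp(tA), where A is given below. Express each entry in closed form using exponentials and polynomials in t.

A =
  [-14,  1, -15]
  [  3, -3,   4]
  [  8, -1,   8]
e^{tA} =
  [2*t^2*exp(-3*t) - 11*t*exp(-3*t) + exp(-3*t), 2*t^2*exp(-3*t) + t*exp(-3*t), 2*t^2*exp(-3*t) - 15*t*exp(-3*t)]
  [-t^2*exp(-3*t)/2 + 3*t*exp(-3*t), -t^2*exp(-3*t)/2 + exp(-3*t), -t^2*exp(-3*t)/2 + 4*t*exp(-3*t)]
  [-3*t^2*exp(-3*t)/2 + 8*t*exp(-3*t), -3*t^2*exp(-3*t)/2 - t*exp(-3*t), -3*t^2*exp(-3*t)/2 + 11*t*exp(-3*t) + exp(-3*t)]

Strategy: write A = P · J · P⁻¹ where J is a Jordan canonical form, so e^{tA} = P · e^{tJ} · P⁻¹, and e^{tJ} can be computed block-by-block.

A has Jordan form
J =
  [-3,  1,  0]
  [ 0, -3,  1]
  [ 0,  0, -3]
(up to reordering of blocks).

Per-block formulas:
  For a 3×3 Jordan block J_3(-3): exp(t · J_3(-3)) = e^(-3t)·(I + t·N + (t^2/2)·N^2), where N is the 3×3 nilpotent shift.

After assembling e^{tJ} and conjugating by P, we get:

e^{tA} =
  [2*t^2*exp(-3*t) - 11*t*exp(-3*t) + exp(-3*t), 2*t^2*exp(-3*t) + t*exp(-3*t), 2*t^2*exp(-3*t) - 15*t*exp(-3*t)]
  [-t^2*exp(-3*t)/2 + 3*t*exp(-3*t), -t^2*exp(-3*t)/2 + exp(-3*t), -t^2*exp(-3*t)/2 + 4*t*exp(-3*t)]
  [-3*t^2*exp(-3*t)/2 + 8*t*exp(-3*t), -3*t^2*exp(-3*t)/2 - t*exp(-3*t), -3*t^2*exp(-3*t)/2 + 11*t*exp(-3*t) + exp(-3*t)]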